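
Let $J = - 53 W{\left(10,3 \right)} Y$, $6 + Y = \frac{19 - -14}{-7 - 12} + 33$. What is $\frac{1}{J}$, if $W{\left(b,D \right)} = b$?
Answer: $- \frac{19}{254400} \approx -7.4686 \cdot 10^{-5}$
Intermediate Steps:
$Y = \frac{480}{19}$ ($Y = -6 + \left(\frac{19 - -14}{-7 - 12} + 33\right) = -6 + \left(\frac{19 + 14}{-19} + 33\right) = -6 + \left(33 \left(- \frac{1}{19}\right) + 33\right) = -6 + \left(- \frac{33}{19} + 33\right) = -6 + \frac{594}{19} = \frac{480}{19} \approx 25.263$)
$J = - \frac{254400}{19}$ ($J = \left(-53\right) 10 \cdot \frac{480}{19} = \left(-530\right) \frac{480}{19} = - \frac{254400}{19} \approx -13389.0$)
$\frac{1}{J} = \frac{1}{- \frac{254400}{19}} = - \frac{19}{254400}$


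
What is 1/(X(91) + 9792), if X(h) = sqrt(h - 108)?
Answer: 576/5640193 - I*sqrt(17)/95883281 ≈ 0.00010212 - 4.3001e-8*I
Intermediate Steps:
X(h) = sqrt(-108 + h)
1/(X(91) + 9792) = 1/(sqrt(-108 + 91) + 9792) = 1/(sqrt(-17) + 9792) = 1/(I*sqrt(17) + 9792) = 1/(9792 + I*sqrt(17))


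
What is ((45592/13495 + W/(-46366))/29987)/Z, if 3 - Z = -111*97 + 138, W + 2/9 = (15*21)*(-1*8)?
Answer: 9665680819/897703712300516760 ≈ 1.0767e-8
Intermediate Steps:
W = -22682/9 (W = -2/9 + (15*21)*(-1*8) = -2/9 + 315*(-8) = -2/9 - 2520 = -22682/9 ≈ -2520.2)
Z = 10632 (Z = 3 - (-111*97 + 138) = 3 - (-10767 + 138) = 3 - 1*(-10629) = 3 + 10629 = 10632)
((45592/13495 + W/(-46366))/29987)/Z = ((45592/13495 - 22682/9/(-46366))/29987)/10632 = ((45592*(1/13495) - 22682/9*(-1/46366))*(1/29987))*(1/10632) = ((45592/13495 + 11341/208647)*(1/29987))*(1/10632) = ((9665680819/2815691265)*(1/29987))*(1/10632) = (9665680819/84434133963555)*(1/10632) = 9665680819/897703712300516760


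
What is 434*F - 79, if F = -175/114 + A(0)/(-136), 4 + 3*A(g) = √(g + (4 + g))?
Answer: -480043/646 ≈ -743.10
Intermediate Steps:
A(g) = -4/3 + √(4 + 2*g)/3 (A(g) = -4/3 + √(g + (4 + g))/3 = -4/3 + √(4 + 2*g)/3)
F = -1977/1292 (F = -175/114 + (-4/3 + √(4 + 2*0)/3)/(-136) = -175*1/114 + (-4/3 + √(4 + 0)/3)*(-1/136) = -175/114 + (-4/3 + √4/3)*(-1/136) = -175/114 + (-4/3 + (⅓)*2)*(-1/136) = -175/114 + (-4/3 + ⅔)*(-1/136) = -175/114 - ⅔*(-1/136) = -175/114 + 1/204 = -1977/1292 ≈ -1.5302)
434*F - 79 = 434*(-1977/1292) - 79 = -429009/646 - 79 = -480043/646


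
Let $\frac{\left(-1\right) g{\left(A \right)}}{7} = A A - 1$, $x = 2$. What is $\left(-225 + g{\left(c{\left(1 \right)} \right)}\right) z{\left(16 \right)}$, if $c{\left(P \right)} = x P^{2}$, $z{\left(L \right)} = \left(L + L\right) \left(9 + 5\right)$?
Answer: $-110208$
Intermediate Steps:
$z{\left(L \right)} = 28 L$ ($z{\left(L \right)} = 2 L 14 = 28 L$)
$c{\left(P \right)} = 2 P^{2}$
$g{\left(A \right)} = 7 - 7 A^{2}$ ($g{\left(A \right)} = - 7 \left(A A - 1\right) = - 7 \left(A^{2} - 1\right) = - 7 \left(-1 + A^{2}\right) = 7 - 7 A^{2}$)
$\left(-225 + g{\left(c{\left(1 \right)} \right)}\right) z{\left(16 \right)} = \left(-225 + \left(7 - 7 \left(2 \cdot 1^{2}\right)^{2}\right)\right) 28 \cdot 16 = \left(-225 + \left(7 - 7 \left(2 \cdot 1\right)^{2}\right)\right) 448 = \left(-225 + \left(7 - 7 \cdot 2^{2}\right)\right) 448 = \left(-225 + \left(7 - 28\right)\right) 448 = \left(-225 - 21\right) 448 = \left(-246\right) 448 = -110208$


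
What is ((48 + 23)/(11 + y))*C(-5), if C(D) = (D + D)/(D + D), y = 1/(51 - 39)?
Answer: 852/133 ≈ 6.4060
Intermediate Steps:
y = 1/12 ≈ 0.083333
C(D) = 1 (C(D) = (2*D)/((2*D)) = (2*D)*(1/(2*D)) = 1)
((48 + 23)/(11 + y))*C(-5) = ((48 + 23)/(11 + 1/12))*1 = (71/(133/12))*1 = (71*(12/133))*1 = (852/133)*1 = 852/133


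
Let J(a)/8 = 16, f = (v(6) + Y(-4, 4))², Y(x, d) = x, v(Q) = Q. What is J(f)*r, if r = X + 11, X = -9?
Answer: 256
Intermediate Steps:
r = 2 (r = -9 + 11 = 2)
f = 4 (f = (6 - 4)² = 2² = 4)
J(a) = 128 (J(a) = 8*16 = 128)
J(f)*r = 128*2 = 256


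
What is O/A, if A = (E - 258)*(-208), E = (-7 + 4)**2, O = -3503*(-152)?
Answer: 66557/6474 ≈ 10.281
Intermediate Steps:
O = 532456
E = 9 (E = (-3)**2 = 9)
A = 51792 (A = (9 - 258)*(-208) = -249*(-208) = 51792)
O/A = 532456/51792 = 532456*(1/51792) = 66557/6474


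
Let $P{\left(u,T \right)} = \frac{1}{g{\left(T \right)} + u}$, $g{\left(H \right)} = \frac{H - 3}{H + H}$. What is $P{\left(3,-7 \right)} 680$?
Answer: $\frac{2380}{13} \approx 183.08$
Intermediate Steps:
$g{\left(H \right)} = \frac{-3 + H}{2 H}$
$P{\left(u,T \right)} = \frac{1}{u + \frac{-3 + T}{2 T}}$ ($P{\left(u,T \right)} = \frac{1}{\frac{-3 + T}{2 T} + u} = \frac{1}{u + \frac{-3 + T}{2 T}}$)
$P{\left(3,-7 \right)} 680 = 2 \left(-7\right) \frac{1}{-3 - 7 + 2 \left(-7\right) 3} \cdot 680 = 2 \left(-7\right) \frac{1}{-3 - 7 - 42} \cdot 680 = 2 \left(-7\right) \frac{1}{-52} \cdot 680 = 2 \left(-7\right) \left(- \frac{1}{52}\right) 680 = \frac{7}{26} \cdot 680 = \frac{2380}{13}$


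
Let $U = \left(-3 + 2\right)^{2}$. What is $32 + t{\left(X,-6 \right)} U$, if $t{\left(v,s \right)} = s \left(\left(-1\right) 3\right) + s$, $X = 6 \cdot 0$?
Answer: $44$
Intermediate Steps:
$U = 1$ ($U = \left(-1\right)^{2} = 1$)
$X = 0$
$t{\left(v,s \right)} = - 2 s$ ($t{\left(v,s \right)} = s \left(-3\right) + s = - 3 s + s = - 2 s$)
$32 + t{\left(X,-6 \right)} U = 32 + \left(-2\right) \left(-6\right) 1 = 32 + 12 \cdot 1 = 32 + 12 = 44$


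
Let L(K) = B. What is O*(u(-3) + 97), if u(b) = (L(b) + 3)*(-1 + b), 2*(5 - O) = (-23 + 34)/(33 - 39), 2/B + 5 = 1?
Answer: 2059/4 ≈ 514.75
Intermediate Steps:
B = -1/2 (B = 2/(-5 + 1) = 2/(-4) = 2*(-1/4) = -1/2 ≈ -0.50000)
L(K) = -1/2
O = 71/12 (O = 5 - (-23 + 34)/(2*(33 - 39)) = 5 - 11/(2*(-6)) = 5 - 11*(-1)/(2*6) = 5 - 1/2*(-11/6) = 5 + 11/12 = 71/12 ≈ 5.9167)
u(b) = -5/2 + 5*b/2 (u(b) = (-1/2 + 3)*(-1 + b) = 5*(-1 + b)/2 = -5/2 + 5*b/2)
O*(u(-3) + 97) = 71*((-5/2 + (5/2)*(-3)) + 97)/12 = 71*((-5/2 - 15/2) + 97)/12 = 71*(-10 + 97)/12 = (71/12)*87 = 2059/4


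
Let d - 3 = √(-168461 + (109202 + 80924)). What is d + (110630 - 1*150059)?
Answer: -39426 + √21665 ≈ -39279.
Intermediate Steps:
d = 3 + √21665 (d = 3 + √(-168461 + (109202 + 80924)) = 3 + √(-168461 + 190126) = 3 + √21665 ≈ 150.19)
d + (110630 - 1*150059) = (3 + √21665) + (110630 - 1*150059) = (3 + √21665) + (110630 - 150059) = (3 + √21665) - 39429 = -39426 + √21665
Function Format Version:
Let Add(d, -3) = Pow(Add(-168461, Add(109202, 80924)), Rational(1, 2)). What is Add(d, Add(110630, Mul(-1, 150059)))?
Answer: Add(-39426, Pow(21665, Rational(1, 2))) ≈ -39279.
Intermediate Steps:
d = Add(3, Pow(21665, Rational(1, 2))) (d = Add(3, Pow(Add(-168461, Add(109202, 80924)), Rational(1, 2))) = Add(3, Pow(Add(-168461, 190126), Rational(1, 2))) = Add(3, Pow(21665, Rational(1, 2))) ≈ 150.19)
Add(d, Add(110630, Mul(-1, 150059))) = Add(Add(3, Pow(21665, Rational(1, 2))), Add(110630, Mul(-1, 150059))) = Add(Add(3, Pow(21665, Rational(1, 2))), Add(110630, -150059)) = Add(Add(3, Pow(21665, Rational(1, 2))), -39429) = Add(-39426, Pow(21665, Rational(1, 2)))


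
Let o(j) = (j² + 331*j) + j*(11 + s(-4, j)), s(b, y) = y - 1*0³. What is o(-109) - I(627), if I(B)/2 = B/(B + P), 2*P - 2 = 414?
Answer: -11287114/835 ≈ -13518.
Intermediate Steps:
P = 208 (P = 1 + (½)*414 = 1 + 207 = 208)
s(b, y) = y (s(b, y) = y - 1*0 = y + 0 = y)
o(j) = j² + 331*j + j*(11 + j) (o(j) = (j² + 331*j) + j*(11 + j) = j² + 331*j + j*(11 + j))
I(B) = 2*B/(208 + B) (I(B) = 2*(B/(B + 208)) = 2*(B/(208 + B)) = 2*B/(208 + B))
o(-109) - I(627) = 2*(-109)*(171 - 109) - 2*627/(208 + 627) = 2*(-109)*62 - 2*627/835 = -13516 - 2*627/835 = -13516 - 1*1254/835 = -13516 - 1254/835 = -11287114/835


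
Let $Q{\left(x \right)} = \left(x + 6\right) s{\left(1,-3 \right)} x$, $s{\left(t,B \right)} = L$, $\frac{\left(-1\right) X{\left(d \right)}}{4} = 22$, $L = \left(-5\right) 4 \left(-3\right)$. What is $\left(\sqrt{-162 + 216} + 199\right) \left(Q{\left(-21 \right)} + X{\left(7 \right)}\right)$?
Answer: $3743588 + 56436 \sqrt{6} \approx 3.8818 \cdot 10^{6}$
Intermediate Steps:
$L = 60$ ($L = \left(-20\right) \left(-3\right) = 60$)
$X{\left(d \right)} = -88$ ($X{\left(d \right)} = \left(-4\right) 22 = -88$)
$s{\left(t,B \right)} = 60$
$Q{\left(x \right)} = x \left(360 + 60 x\right)$ ($Q{\left(x \right)} = \left(x + 6\right) 60 x = \left(6 + x\right) 60 x = \left(360 + 60 x\right) x = x \left(360 + 60 x\right)$)
$\left(\sqrt{-162 + 216} + 199\right) \left(Q{\left(-21 \right)} + X{\left(7 \right)}\right) = \left(\sqrt{-162 + 216} + 199\right) \left(60 \left(-21\right) \left(6 - 21\right) - 88\right) = \left(\sqrt{54} + 199\right) \left(60 \left(-21\right) \left(-15\right) - 88\right) = \left(3 \sqrt{6} + 199\right) \left(18900 - 88\right) = \left(199 + 3 \sqrt{6}\right) 18812 = 3743588 + 56436 \sqrt{6}$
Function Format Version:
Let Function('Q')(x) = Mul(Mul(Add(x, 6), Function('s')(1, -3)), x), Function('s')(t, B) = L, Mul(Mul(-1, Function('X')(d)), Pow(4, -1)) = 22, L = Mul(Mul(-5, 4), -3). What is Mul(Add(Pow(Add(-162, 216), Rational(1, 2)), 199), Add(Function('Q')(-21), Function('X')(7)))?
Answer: Add(3743588, Mul(56436, Pow(6, Rational(1, 2)))) ≈ 3.8818e+6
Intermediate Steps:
L = 60 (L = Mul(-20, -3) = 60)
Function('X')(d) = -88 (Function('X')(d) = Mul(-4, 22) = -88)
Function('s')(t, B) = 60
Function('Q')(x) = Mul(x, Add(360, Mul(60, x))) (Function('Q')(x) = Mul(Mul(Add(x, 6), 60), x) = Mul(Mul(Add(6, x), 60), x) = Mul(Add(360, Mul(60, x)), x) = Mul(x, Add(360, Mul(60, x))))
Mul(Add(Pow(Add(-162, 216), Rational(1, 2)), 199), Add(Function('Q')(-21), Function('X')(7))) = Mul(Add(Pow(Add(-162, 216), Rational(1, 2)), 199), Add(Mul(60, -21, Add(6, -21)), -88)) = Mul(Add(Pow(54, Rational(1, 2)), 199), Add(Mul(60, -21, -15), -88)) = Mul(Add(Mul(3, Pow(6, Rational(1, 2))), 199), Add(18900, -88)) = Mul(Add(199, Mul(3, Pow(6, Rational(1, 2)))), 18812) = Add(3743588, Mul(56436, Pow(6, Rational(1, 2))))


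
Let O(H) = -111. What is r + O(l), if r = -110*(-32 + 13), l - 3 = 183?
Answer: 1979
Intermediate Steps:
l = 186 (l = 3 + 183 = 186)
r = 2090 (r = -110*(-19) = 2090)
r + O(l) = 2090 - 111 = 1979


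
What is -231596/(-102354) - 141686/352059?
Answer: 3724073740/2001924827 ≈ 1.8602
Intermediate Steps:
-231596/(-102354) - 141686/352059 = -231596*(-1/102354) - 141686*1/352059 = 115798/51177 - 141686/352059 = 3724073740/2001924827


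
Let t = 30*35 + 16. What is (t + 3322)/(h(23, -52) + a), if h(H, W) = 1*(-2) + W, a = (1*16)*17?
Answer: 2194/109 ≈ 20.128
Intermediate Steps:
t = 1066 (t = 1050 + 16 = 1066)
a = 272 (a = 16*17 = 272)
h(H, W) = -2 + W
(t + 3322)/(h(23, -52) + a) = (1066 + 3322)/((-2 - 52) + 272) = 4388/(-54 + 272) = 4388/218 = 4388*(1/218) = 2194/109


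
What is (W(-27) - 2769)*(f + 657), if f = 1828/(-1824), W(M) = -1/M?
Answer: -11181965435/6156 ≈ -1.8164e+6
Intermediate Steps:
f = -457/456 (f = 1828*(-1/1824) = -457/456 ≈ -1.0022)
(W(-27) - 2769)*(f + 657) = (-1/(-27) - 2769)*(-457/456 + 657) = (-1*(-1/27) - 2769)*(299135/456) = (1/27 - 2769)*(299135/456) = -74762/27*299135/456 = -11181965435/6156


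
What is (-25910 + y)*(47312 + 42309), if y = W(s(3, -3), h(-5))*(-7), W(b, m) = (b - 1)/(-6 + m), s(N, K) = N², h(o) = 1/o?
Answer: -2321270630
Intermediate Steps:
h(o) = 1/o
W(b, m) = (-1 + b)/(-6 + m)
y = 280/31 (y = ((-1 + 3²)/(-6 + 1/(-5)))*(-7) = ((-1 + 9)/(-6 - ⅕))*(-7) = (8/(-31/5))*(-7) = -5/31*8*(-7) = -40/31*(-7) = 280/31 ≈ 9.0323)
(-25910 + y)*(47312 + 42309) = (-25910 + 280/31)*(47312 + 42309) = -802930/31*89621 = -2321270630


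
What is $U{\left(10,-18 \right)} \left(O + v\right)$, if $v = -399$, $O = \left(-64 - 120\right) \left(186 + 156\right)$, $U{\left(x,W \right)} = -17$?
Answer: $1076559$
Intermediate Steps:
$O = -62928$ ($O = \left(-184\right) 342 = -62928$)
$U{\left(10,-18 \right)} \left(O + v\right) = - 17 \left(-62928 - 399\right) = \left(-17\right) \left(-63327\right) = 1076559$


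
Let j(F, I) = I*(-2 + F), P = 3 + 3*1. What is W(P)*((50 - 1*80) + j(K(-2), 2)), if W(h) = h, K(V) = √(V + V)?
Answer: -204 + 24*I ≈ -204.0 + 24.0*I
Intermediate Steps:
K(V) = √2*√V (K(V) = √(2*V) = √2*√V)
P = 6 (P = 3 + 3 = 6)
W(P)*((50 - 1*80) + j(K(-2), 2)) = 6*((50 - 1*80) + 2*(-2 + √2*√(-2))) = 6*((50 - 80) + 2*(-2 + √2*(I*√2))) = 6*(-30 + 2*(-2 + 2*I)) = 6*(-30 + (-4 + 4*I)) = 6*(-34 + 4*I) = -204 + 24*I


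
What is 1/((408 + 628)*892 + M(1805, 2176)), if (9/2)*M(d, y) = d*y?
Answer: 9/16172368 ≈ 5.5650e-7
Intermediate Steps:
M(d, y) = 2*d*y/9 (M(d, y) = 2*(d*y)/9 = 2*d*y/9)
1/((408 + 628)*892 + M(1805, 2176)) = 1/((408 + 628)*892 + (2/9)*1805*2176) = 1/(1036*892 + 7855360/9) = 1/(924112 + 7855360/9) = 1/(16172368/9) = 9/16172368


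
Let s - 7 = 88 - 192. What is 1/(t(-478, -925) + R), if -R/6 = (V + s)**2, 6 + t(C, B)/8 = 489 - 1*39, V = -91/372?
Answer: -23064/1226707297 ≈ -1.8802e-5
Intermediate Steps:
V = -91/372 (V = -91*1/372 = -91/372 ≈ -0.24462)
t(C, B) = 3552 (t(C, B) = -48 + 8*(489 - 1*39) = -48 + 8*(489 - 39) = -48 + 8*450 = -48 + 3600 = 3552)
s = -97 (s = 7 + (88 - 192) = 7 - 104 = -97)
R = -1308630625/23064 (R = -6*(-91/372 - 97)**2 = -6*(-36175/372)**2 = -6*1308630625/138384 = -1308630625/23064 ≈ -56739.)
1/(t(-478, -925) + R) = 1/(3552 - 1308630625/23064) = 1/(-1226707297/23064) = -23064/1226707297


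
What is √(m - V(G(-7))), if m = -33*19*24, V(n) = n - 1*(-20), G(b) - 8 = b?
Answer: I*√15069 ≈ 122.76*I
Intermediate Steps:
G(b) = 8 + b
V(n) = 20 + n (V(n) = n + 20 = 20 + n)
m = -15048 (m = -627*24 = -1*15048 = -15048)
√(m - V(G(-7))) = √(-15048 - (20 + (8 - 7))) = √(-15048 - (20 + 1)) = √(-15048 - 1*21) = √(-15048 - 21) = √(-15069) = I*√15069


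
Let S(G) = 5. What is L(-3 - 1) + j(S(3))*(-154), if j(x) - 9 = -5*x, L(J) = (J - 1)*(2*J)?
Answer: 2504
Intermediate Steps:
L(J) = 2*J*(-1 + J) (L(J) = (-1 + J)*(2*J) = 2*J*(-1 + J))
j(x) = 9 - 5*x
L(-3 - 1) + j(S(3))*(-154) = 2*(-3 - 1)*(-1 + (-3 - 1)) + (9 - 5*5)*(-154) = 2*(-4)*(-1 - 4) + (9 - 25)*(-154) = 2*(-4)*(-5) - 16*(-154) = 40 + 2464 = 2504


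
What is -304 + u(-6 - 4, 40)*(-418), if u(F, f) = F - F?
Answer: -304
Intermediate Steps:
u(F, f) = 0
-304 + u(-6 - 4, 40)*(-418) = -304 + 0*(-418) = -304 + 0 = -304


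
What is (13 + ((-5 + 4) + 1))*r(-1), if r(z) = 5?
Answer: 65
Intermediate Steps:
(13 + ((-5 + 4) + 1))*r(-1) = (13 + ((-5 + 4) + 1))*5 = (13 + (-1 + 1))*5 = (13 + 0)*5 = 13*5 = 65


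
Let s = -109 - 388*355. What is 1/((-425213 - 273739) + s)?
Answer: -1/836801 ≈ -1.1950e-6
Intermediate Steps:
s = -137849 (s = -109 - 137740 = -137849)
1/((-425213 - 273739) + s) = 1/((-425213 - 273739) - 137849) = 1/(-698952 - 137849) = 1/(-836801) = -1/836801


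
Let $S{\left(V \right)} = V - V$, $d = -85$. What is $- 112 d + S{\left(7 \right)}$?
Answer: $9520$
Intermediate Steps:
$S{\left(V \right)} = 0$
$- 112 d + S{\left(7 \right)} = \left(-112\right) \left(-85\right) + 0 = 9520 + 0 = 9520$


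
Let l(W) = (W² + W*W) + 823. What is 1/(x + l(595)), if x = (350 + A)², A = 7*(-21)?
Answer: 1/750082 ≈ 1.3332e-6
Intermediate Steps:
A = -147
l(W) = 823 + 2*W² (l(W) = (W² + W²) + 823 = 2*W² + 823 = 823 + 2*W²)
x = 41209 (x = (350 - 147)² = 203² = 41209)
1/(x + l(595)) = 1/(41209 + (823 + 2*595²)) = 1/(41209 + (823 + 2*354025)) = 1/(41209 + (823 + 708050)) = 1/(41209 + 708873) = 1/750082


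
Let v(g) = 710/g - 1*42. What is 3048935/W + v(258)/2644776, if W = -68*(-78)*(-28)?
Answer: -43342688190229/2111197731552 ≈ -20.530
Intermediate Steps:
v(g) = -42 + 710/g (v(g) = 710/g - 42 = -42 + 710/g)
W = -148512 (W = 5304*(-28) = -148512)
3048935/W + v(258)/2644776 = 3048935/(-148512) + (-42 + 710/258)/2644776 = 3048935*(-1/148512) + (-42 + 710*(1/258))*(1/2644776) = -3048935/148512 + (-42 + 355/129)*(1/2644776) = -3048935/148512 - 5063/129*1/2644776 = -3048935/148512 - 5063/341176104 = -43342688190229/2111197731552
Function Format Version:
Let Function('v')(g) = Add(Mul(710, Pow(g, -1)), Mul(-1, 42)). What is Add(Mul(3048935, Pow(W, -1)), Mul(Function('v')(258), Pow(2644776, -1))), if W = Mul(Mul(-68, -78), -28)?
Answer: Rational(-43342688190229, 2111197731552) ≈ -20.530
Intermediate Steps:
Function('v')(g) = Add(-42, Mul(710, Pow(g, -1))) (Function('v')(g) = Add(Mul(710, Pow(g, -1)), -42) = Add(-42, Mul(710, Pow(g, -1))))
W = -148512 (W = Mul(5304, -28) = -148512)
Add(Mul(3048935, Pow(W, -1)), Mul(Function('v')(258), Pow(2644776, -1))) = Add(Mul(3048935, Pow(-148512, -1)), Mul(Add(-42, Mul(710, Pow(258, -1))), Pow(2644776, -1))) = Add(Mul(3048935, Rational(-1, 148512)), Mul(Add(-42, Mul(710, Rational(1, 258))), Rational(1, 2644776))) = Add(Rational(-3048935, 148512), Mul(Add(-42, Rational(355, 129)), Rational(1, 2644776))) = Add(Rational(-3048935, 148512), Mul(Rational(-5063, 129), Rational(1, 2644776))) = Add(Rational(-3048935, 148512), Rational(-5063, 341176104)) = Rational(-43342688190229, 2111197731552)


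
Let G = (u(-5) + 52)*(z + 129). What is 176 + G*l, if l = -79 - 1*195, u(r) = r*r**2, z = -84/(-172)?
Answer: 111378704/43 ≈ 2.5902e+6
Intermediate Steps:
z = 21/43 (z = -84*(-1/172) = 21/43 ≈ 0.48837)
u(r) = r**3
G = -406464/43 (G = ((-5)**3 + 52)*(21/43 + 129) = (-125 + 52)*(5568/43) = -73*5568/43 = -406464/43 ≈ -9452.7)
l = -274 (l = -79 - 195 = -274)
176 + G*l = 176 - 406464/43*(-274) = 176 + 111371136/43 = 111378704/43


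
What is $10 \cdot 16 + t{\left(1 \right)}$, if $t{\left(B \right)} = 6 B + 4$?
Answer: $170$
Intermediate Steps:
$t{\left(B \right)} = 4 + 6 B$
$10 \cdot 16 + t{\left(1 \right)} = 10 \cdot 16 + \left(4 + 6 \cdot 1\right) = 160 + \left(4 + 6\right) = 160 + 10 = 170$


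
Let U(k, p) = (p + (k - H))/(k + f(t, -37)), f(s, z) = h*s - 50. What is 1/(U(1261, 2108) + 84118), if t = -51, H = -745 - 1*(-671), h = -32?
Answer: 2843/239150917 ≈ 1.1888e-5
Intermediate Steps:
H = -74 (H = -745 + 671 = -74)
f(s, z) = -50 - 32*s (f(s, z) = -32*s - 50 = -50 - 32*s)
U(k, p) = (74 + k + p)/(1582 + k) (U(k, p) = (p + (k - 1*(-74)))/(k + (-50 - 32*(-51))) = (p + (k + 74))/(k + (-50 + 1632)) = (p + (74 + k))/(k + 1582) = (74 + k + p)/(1582 + k))
1/(U(1261, 2108) + 84118) = 1/((74 + 1261 + 2108)/(1582 + 1261) + 84118) = 1/(3443/2843 + 84118) = 1/(239150917/2843) = 2843/239150917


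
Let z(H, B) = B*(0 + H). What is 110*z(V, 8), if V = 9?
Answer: 7920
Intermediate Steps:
z(H, B) = B*H
110*z(V, 8) = 110*(8*9) = 110*72 = 7920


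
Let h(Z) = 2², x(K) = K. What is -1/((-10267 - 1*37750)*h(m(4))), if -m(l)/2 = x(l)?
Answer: 1/192068 ≈ 5.2065e-6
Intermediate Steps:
m(l) = -2*l
h(Z) = 4
-1/((-10267 - 1*37750)*h(m(4))) = -1/((-10267 - 1*37750)*4) = -1/((-10267 - 37750)*4) = -1/((-48017*4)) = -1/(-192068) = -1*(-1/192068) = 1/192068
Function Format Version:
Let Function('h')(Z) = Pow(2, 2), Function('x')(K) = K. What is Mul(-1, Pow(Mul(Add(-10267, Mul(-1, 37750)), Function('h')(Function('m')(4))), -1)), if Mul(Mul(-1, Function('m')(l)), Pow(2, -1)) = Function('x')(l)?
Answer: Rational(1, 192068) ≈ 5.2065e-6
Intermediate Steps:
Function('m')(l) = Mul(-2, l)
Function('h')(Z) = 4
Mul(-1, Pow(Mul(Add(-10267, Mul(-1, 37750)), Function('h')(Function('m')(4))), -1)) = Mul(-1, Pow(Mul(Add(-10267, Mul(-1, 37750)), 4), -1)) = Mul(-1, Pow(Mul(Add(-10267, -37750), 4), -1)) = Mul(-1, Pow(Mul(-48017, 4), -1)) = Mul(-1, Pow(-192068, -1)) = Mul(-1, Rational(-1, 192068)) = Rational(1, 192068)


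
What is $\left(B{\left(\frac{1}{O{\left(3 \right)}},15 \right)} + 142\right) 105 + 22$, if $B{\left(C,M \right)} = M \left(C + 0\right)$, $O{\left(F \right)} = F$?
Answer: $15457$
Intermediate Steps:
$B{\left(C,M \right)} = C M$ ($B{\left(C,M \right)} = M C = C M$)
$\left(B{\left(\frac{1}{O{\left(3 \right)}},15 \right)} + 142\right) 105 + 22 = \left(\frac{1}{3} \cdot 15 + 142\right) 105 + 22 = \left(5 + 142\right) 105 + 22 = 147 \cdot 105 + 22 = 15435 + 22 = 15457$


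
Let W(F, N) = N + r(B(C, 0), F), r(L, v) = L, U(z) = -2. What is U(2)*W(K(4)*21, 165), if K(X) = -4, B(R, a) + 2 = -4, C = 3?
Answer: -318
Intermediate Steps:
B(R, a) = -6 (B(R, a) = -2 - 4 = -6)
W(F, N) = -6 + N (W(F, N) = N - 6 = -6 + N)
U(2)*W(K(4)*21, 165) = -2*(-6 + 165) = -2*159 = -318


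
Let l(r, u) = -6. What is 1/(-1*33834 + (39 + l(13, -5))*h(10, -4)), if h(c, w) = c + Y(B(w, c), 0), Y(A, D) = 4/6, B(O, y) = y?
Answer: -1/33482 ≈ -2.9867e-5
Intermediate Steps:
Y(A, D) = ⅔ (Y(A, D) = 4*(⅙) = ⅔)
h(c, w) = ⅔ + c (h(c, w) = c + ⅔ = ⅔ + c)
1/(-1*33834 + (39 + l(13, -5))*h(10, -4)) = 1/(-1*33834 + (39 - 6)*(⅔ + 10)) = 1/(-33834 + 33*(32/3)) = 1/(-33834 + 352) = 1/(-33482) = -1/33482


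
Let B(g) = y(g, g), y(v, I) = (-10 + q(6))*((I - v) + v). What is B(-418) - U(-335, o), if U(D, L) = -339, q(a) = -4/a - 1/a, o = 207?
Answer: 14602/3 ≈ 4867.3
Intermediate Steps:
q(a) = -5/a
y(v, I) = -65*I/6 (y(v, I) = (-10 - 5/6)*((I - v) + v) = (-10 - 5*⅙)*I = (-10 - ⅚)*I = -65*I/6)
B(g) = -65*g/6
B(-418) - U(-335, o) = -65/6*(-418) - 1*(-339) = 13585/3 + 339 = 14602/3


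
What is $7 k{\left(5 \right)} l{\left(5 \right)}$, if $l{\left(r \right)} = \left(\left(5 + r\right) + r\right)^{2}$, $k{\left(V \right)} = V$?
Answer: $7875$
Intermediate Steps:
$l{\left(r \right)} = \left(5 + 2 r\right)^{2}$
$7 k{\left(5 \right)} l{\left(5 \right)} = 7 \cdot 5 \left(5 + 2 \cdot 5\right)^{2} = 35 \left(5 + 10\right)^{2} = 35 \cdot 15^{2} = 35 \cdot 225 = 7875$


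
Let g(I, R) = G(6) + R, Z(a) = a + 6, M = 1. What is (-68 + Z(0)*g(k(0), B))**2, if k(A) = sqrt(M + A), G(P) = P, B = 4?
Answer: 64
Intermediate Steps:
Z(a) = 6 + a
k(A) = sqrt(1 + A)
g(I, R) = 6 + R
(-68 + Z(0)*g(k(0), B))**2 = (-68 + (6 + 0)*(6 + 4))**2 = (-68 + 6*10)**2 = (-68 + 60)**2 = (-8)**2 = 64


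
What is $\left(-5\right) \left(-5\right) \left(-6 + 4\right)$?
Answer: $-50$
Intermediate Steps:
$\left(-5\right) \left(-5\right) \left(-6 + 4\right) = 25 \left(-2\right) = -50$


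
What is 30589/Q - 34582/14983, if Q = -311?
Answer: -469069989/4659713 ≈ -100.67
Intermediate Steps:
30589/Q - 34582/14983 = 30589/(-311) - 34582/14983 = 30589*(-1/311) - 34582*1/14983 = -30589/311 - 34582/14983 = -469069989/4659713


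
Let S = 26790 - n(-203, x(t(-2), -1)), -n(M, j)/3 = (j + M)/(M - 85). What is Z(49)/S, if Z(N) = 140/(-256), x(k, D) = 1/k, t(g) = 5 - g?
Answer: -147/7201720 ≈ -2.0412e-5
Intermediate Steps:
Z(N) = -35/64 (Z(N) = 140*(-1/256) = -35/64)
n(M, j) = -3*(M + j)/(-85 + M) (n(M, j) = -3*(j + M)/(M - 85) = -3*(M + j)/(-85 + M))
S = 4501075/168 (S = 26790 - 3*(-1*(-203) - 1/(5 - 1*(-2)))/(-85 - 203) = 26790 - 3*(203 - 1/(5 + 2))/(-288) = 26790 - 3*(-1)*(203 - 1/7)/288 = 26790 - 3*(-1)*1420/(288*7) = 26790 - 1*(-355/168) = 26790 + 355/168 = 4501075/168 ≈ 26792.)
Z(49)/S = -35/(64*4501075/168) = -35/64*168/4501075 = -147/7201720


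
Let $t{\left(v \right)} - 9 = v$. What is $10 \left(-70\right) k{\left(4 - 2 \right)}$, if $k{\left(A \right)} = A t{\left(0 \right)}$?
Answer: $-12600$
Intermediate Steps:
$t{\left(v \right)} = 9 + v$
$k{\left(A \right)} = 9 A$ ($k{\left(A \right)} = A \left(9 + 0\right) = A 9 = 9 A$)
$10 \left(-70\right) k{\left(4 - 2 \right)} = 10 \left(-70\right) 9 \left(4 - 2\right) = - 700 \cdot 9 \left(4 - 2\right) = - 700 \cdot 9 \cdot 2 = \left(-700\right) 18 = -12600$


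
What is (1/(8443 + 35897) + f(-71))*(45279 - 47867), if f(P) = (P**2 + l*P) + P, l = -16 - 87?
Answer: -352374458987/11085 ≈ -3.1788e+7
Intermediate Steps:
l = -103
f(P) = P**2 - 102*P (f(P) = (P**2 - 103*P) + P = P**2 - 102*P)
(1/(8443 + 35897) + f(-71))*(45279 - 47867) = (1/(8443 + 35897) - 71*(-102 - 71))*(45279 - 47867) = (1/44340 - 71*(-173))*(-2588) = (1/44340 + 12283)*(-2588) = (544628221/44340)*(-2588) = -352374458987/11085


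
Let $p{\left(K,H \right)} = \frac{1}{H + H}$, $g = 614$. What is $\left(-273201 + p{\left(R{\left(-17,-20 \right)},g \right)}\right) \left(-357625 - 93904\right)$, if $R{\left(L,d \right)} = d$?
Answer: $\frac{151483837624483}{1228} \approx 1.2336 \cdot 10^{11}$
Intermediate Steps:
$p{\left(K,H \right)} = \frac{1}{2 H}$
$\left(-273201 + p{\left(R{\left(-17,-20 \right)},g \right)}\right) \left(-357625 - 93904\right) = \left(-273201 + \frac{1}{2 \cdot 614}\right) \left(-357625 - 93904\right) = \left(-273201 + \frac{1}{2} \cdot \frac{1}{614}\right) \left(-451529\right) = \left(-273201 + \frac{1}{1228}\right) \left(-451529\right) = \left(- \frac{335490827}{1228}\right) \left(-451529\right) = \frac{151483837624483}{1228}$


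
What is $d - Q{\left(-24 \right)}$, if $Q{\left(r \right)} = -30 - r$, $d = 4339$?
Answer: $4345$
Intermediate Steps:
$d - Q{\left(-24 \right)} = 4339 - \left(-30 - -24\right) = 4339 - \left(-30 + 24\right) = 4339 - -6 = 4339 + 6 = 4345$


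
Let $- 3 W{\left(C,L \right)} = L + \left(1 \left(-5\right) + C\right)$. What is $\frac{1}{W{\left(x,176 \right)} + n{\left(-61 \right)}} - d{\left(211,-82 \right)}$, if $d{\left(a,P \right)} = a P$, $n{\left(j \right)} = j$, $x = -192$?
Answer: $\frac{934307}{54} \approx 17302.0$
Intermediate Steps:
$W{\left(C,L \right)} = \frac{5}{3} - \frac{C}{3} - \frac{L}{3}$ ($W{\left(C,L \right)} = - \frac{L + \left(1 \left(-5\right) + C\right)}{3} = - \frac{L + \left(-5 + C\right)}{3} = - \frac{-5 + C + L}{3} = \frac{5}{3} - \frac{C}{3} - \frac{L}{3}$)
$d{\left(a,P \right)} = P a$
$\frac{1}{W{\left(x,176 \right)} + n{\left(-61 \right)}} - d{\left(211,-82 \right)} = \frac{1}{\left(\frac{5}{3} - -64 - \frac{176}{3}\right) - 61} - \left(-82\right) 211 = \frac{1}{\left(\frac{5}{3} + 64 - \frac{176}{3}\right) - 61} - -17302 = \frac{1}{7 - 61} + 17302 = \frac{1}{-54} + 17302 = - \frac{1}{54} + 17302 = \frac{934307}{54}$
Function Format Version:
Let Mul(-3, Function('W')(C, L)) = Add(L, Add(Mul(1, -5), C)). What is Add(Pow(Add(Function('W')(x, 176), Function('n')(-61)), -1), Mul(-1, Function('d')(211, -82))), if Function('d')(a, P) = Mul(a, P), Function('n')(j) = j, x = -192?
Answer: Rational(934307, 54) ≈ 17302.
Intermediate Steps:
Function('W')(C, L) = Add(Rational(5, 3), Mul(Rational(-1, 3), C), Mul(Rational(-1, 3), L)) (Function('W')(C, L) = Mul(Rational(-1, 3), Add(L, Add(Mul(1, -5), C))) = Mul(Rational(-1, 3), Add(L, Add(-5, C))) = Mul(Rational(-1, 3), Add(-5, C, L)) = Add(Rational(5, 3), Mul(Rational(-1, 3), C), Mul(Rational(-1, 3), L)))
Function('d')(a, P) = Mul(P, a)
Add(Pow(Add(Function('W')(x, 176), Function('n')(-61)), -1), Mul(-1, Function('d')(211, -82))) = Add(Pow(Add(Add(Rational(5, 3), Mul(Rational(-1, 3), -192), Mul(Rational(-1, 3), 176)), -61), -1), Mul(-1, Mul(-82, 211))) = Add(Pow(Add(Add(Rational(5, 3), 64, Rational(-176, 3)), -61), -1), Mul(-1, -17302)) = Add(Pow(Add(7, -61), -1), 17302) = Add(Pow(-54, -1), 17302) = Add(Rational(-1, 54), 17302) = Rational(934307, 54)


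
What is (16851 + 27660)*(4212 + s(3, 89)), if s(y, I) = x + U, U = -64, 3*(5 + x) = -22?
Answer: 184082659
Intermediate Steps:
x = -37/3 (x = -5 + (⅓)*(-22) = -5 - 22/3 = -37/3 ≈ -12.333)
s(y, I) = -229/3 (s(y, I) = -37/3 - 64 = -229/3)
(16851 + 27660)*(4212 + s(3, 89)) = (16851 + 27660)*(4212 - 229/3) = 44511*(12407/3) = 184082659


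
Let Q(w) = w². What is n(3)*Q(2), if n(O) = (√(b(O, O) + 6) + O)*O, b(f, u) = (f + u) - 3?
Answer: 72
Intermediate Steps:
b(f, u) = -3 + f + u
n(O) = O*(O + √(3 + 2*O)) (n(O) = (√((-3 + O + O) + 6) + O)*O = (√((-3 + 2*O) + 6) + O)*O = (√(3 + 2*O) + O)*O = (O + √(3 + 2*O))*O = O*(O + √(3 + 2*O)))
n(3)*Q(2) = (3*(3 + √(3 + 2*3)))*2² = (3*(3 + √(3 + 6)))*4 = (3*(3 + √9))*4 = (3*(3 + 3))*4 = (3*6)*4 = 18*4 = 72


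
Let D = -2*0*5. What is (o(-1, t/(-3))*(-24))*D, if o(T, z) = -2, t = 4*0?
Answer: 0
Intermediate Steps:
t = 0
D = 0 (D = 0*5 = 0)
(o(-1, t/(-3))*(-24))*D = -2*(-24)*0 = 48*0 = 0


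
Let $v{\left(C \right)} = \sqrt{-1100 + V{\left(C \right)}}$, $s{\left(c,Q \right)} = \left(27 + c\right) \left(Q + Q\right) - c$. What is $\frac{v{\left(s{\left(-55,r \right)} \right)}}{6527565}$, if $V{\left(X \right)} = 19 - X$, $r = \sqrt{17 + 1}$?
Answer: $\frac{2 \sqrt{-284 + 42 \sqrt{2}}}{6527565} \approx 4.5918 \cdot 10^{-6} i$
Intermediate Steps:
$r = 3 \sqrt{2}$ ($r = \sqrt{18} = 3 \sqrt{2} \approx 4.2426$)
$s{\left(c,Q \right)} = - c + 2 Q \left(27 + c\right)$ ($s{\left(c,Q \right)} = \left(27 + c\right) 2 Q - c = 2 Q \left(27 + c\right) - c = - c + 2 Q \left(27 + c\right)$)
$v{\left(C \right)} = \sqrt{-1081 - C}$ ($v{\left(C \right)} = \sqrt{-1100 - \left(-19 + C\right)} = \sqrt{-1081 - C}$)
$\frac{v{\left(s{\left(-55,r \right)} \right)}}{6527565} = \frac{\sqrt{-1081 - \left(\left(-1\right) \left(-55\right) + 54 \cdot 3 \sqrt{2} + 2 \cdot 3 \sqrt{2} \left(-55\right)\right)}}{6527565} = \sqrt{-1081 - \left(55 + 162 \sqrt{2} - 330 \sqrt{2}\right)} \frac{1}{6527565} = \sqrt{-1081 - \left(55 - 168 \sqrt{2}\right)} \frac{1}{6527565} = \sqrt{-1136 + 168 \sqrt{2}} \cdot \frac{1}{6527565} = \frac{\sqrt{-1136 + 168 \sqrt{2}}}{6527565}$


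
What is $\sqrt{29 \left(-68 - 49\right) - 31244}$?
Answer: $i \sqrt{34637} \approx 186.11 i$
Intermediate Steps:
$\sqrt{29 \left(-68 - 49\right) - 31244} = \sqrt{29 \left(-117\right) - 31244} = \sqrt{-3393 - 31244} = \sqrt{-34637} = i \sqrt{34637}$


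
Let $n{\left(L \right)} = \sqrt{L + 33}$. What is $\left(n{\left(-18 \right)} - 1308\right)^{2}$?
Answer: $\left(1308 - \sqrt{15}\right)^{2} \approx 1.7007 \cdot 10^{6}$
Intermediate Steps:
$n{\left(L \right)} = \sqrt{33 + L}$
$\left(n{\left(-18 \right)} - 1308\right)^{2} = \left(\sqrt{33 - 18} - 1308\right)^{2} = \left(\sqrt{15} - 1308\right)^{2} = \left(-1308 + \sqrt{15}\right)^{2}$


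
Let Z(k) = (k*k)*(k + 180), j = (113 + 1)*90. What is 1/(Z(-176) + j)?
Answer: 1/134164 ≈ 7.4536e-6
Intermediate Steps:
j = 10260 (j = 114*90 = 10260)
Z(k) = k²*(180 + k)
1/(Z(-176) + j) = 1/((-176)²*(180 - 176) + 10260) = 1/(30976*4 + 10260) = 1/(123904 + 10260) = 1/134164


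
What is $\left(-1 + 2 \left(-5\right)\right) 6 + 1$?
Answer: $-65$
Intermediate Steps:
$\left(-1 + 2 \left(-5\right)\right) 6 + 1 = \left(-1 - 10\right) 6 + 1 = \left(-11\right) 6 + 1 = -66 + 1 = -65$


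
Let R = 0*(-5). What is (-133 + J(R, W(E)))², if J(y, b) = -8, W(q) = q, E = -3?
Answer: 19881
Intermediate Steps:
R = 0
(-133 + J(R, W(E)))² = (-133 - 8)² = (-141)² = 19881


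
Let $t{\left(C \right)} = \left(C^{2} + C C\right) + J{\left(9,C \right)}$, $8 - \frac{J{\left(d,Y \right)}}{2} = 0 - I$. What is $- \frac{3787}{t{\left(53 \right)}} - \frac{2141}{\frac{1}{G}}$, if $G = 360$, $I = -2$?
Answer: $- \frac{4339382587}{5630} \approx -7.7076 \cdot 10^{5}$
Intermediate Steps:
$J{\left(d,Y \right)} = 12$ ($J{\left(d,Y \right)} = 16 - 2 \left(0 - -2\right) = 16 - 2 \left(0 + 2\right) = 16 - 4 = 12$)
$t{\left(C \right)} = 12 + 2 C^{2}$ ($t{\left(C \right)} = \left(C^{2} + C C\right) + 12 = \left(C^{2} + C^{2}\right) + 12 = 2 C^{2} + 12 = 12 + 2 C^{2}$)
$- \frac{3787}{t{\left(53 \right)}} - \frac{2141}{\frac{1}{G}} = - \frac{3787}{12 + 2 \cdot 53^{2}} - \frac{2141}{\frac{1}{360}} = - \frac{3787}{12 + 2 \cdot 2809} - 2141 \frac{1}{\frac{1}{360}} = - \frac{3787}{12 + 5618} - 770760 = - \frac{3787}{5630} - 770760 = - \frac{4339382587}{5630}$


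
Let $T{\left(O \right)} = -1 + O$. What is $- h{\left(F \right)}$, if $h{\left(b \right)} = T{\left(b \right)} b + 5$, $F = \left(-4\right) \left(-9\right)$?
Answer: $-1265$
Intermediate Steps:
$F = 36$
$h{\left(b \right)} = 5 + b \left(-1 + b\right)$ ($h{\left(b \right)} = \left(-1 + b\right) b + 5 = b \left(-1 + b\right) + 5 = 5 + b \left(-1 + b\right)$)
$- h{\left(F \right)} = - (5 + 36 \left(-1 + 36\right)) = - (5 + 36 \cdot 35) = - (5 + 1260) = \left(-1\right) 1265 = -1265$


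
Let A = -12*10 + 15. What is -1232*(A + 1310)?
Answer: -1484560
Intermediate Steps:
A = -105 (A = -120 + 15 = -105)
-1232*(A + 1310) = -1232*(-105 + 1310) = -1232*1205 = -1484560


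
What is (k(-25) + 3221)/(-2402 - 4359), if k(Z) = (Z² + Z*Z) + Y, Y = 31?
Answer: -4502/6761 ≈ -0.66588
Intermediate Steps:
k(Z) = 31 + 2*Z² (k(Z) = (Z² + Z*Z) + 31 = (Z² + Z²) + 31 = 2*Z² + 31 = 31 + 2*Z²)
(k(-25) + 3221)/(-2402 - 4359) = ((31 + 2*(-25)²) + 3221)/(-2402 - 4359) = ((31 + 2*625) + 3221)/(-6761) = ((31 + 1250) + 3221)*(-1/6761) = (1281 + 3221)*(-1/6761) = 4502*(-1/6761) = -4502/6761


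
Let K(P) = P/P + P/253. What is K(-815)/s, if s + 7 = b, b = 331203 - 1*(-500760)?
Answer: -281/105242434 ≈ -2.6700e-6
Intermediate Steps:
b = 831963 (b = 331203 + 500760 = 831963)
K(P) = 1 + P/253 (K(P) = 1 + P*(1/253) = 1 + P/253)
s = 831956 (s = -7 + 831963 = 831956)
K(-815)/s = (1 + (1/253)*(-815))/831956 = (1 - 815/253)*(1/831956) = -562/253*1/831956 = -281/105242434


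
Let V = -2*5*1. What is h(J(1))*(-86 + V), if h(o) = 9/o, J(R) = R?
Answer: -864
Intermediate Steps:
V = -10 (V = -10*1 = -10)
h(J(1))*(-86 + V) = (9/1)*(-86 - 10) = (9*1)*(-96) = 9*(-96) = -864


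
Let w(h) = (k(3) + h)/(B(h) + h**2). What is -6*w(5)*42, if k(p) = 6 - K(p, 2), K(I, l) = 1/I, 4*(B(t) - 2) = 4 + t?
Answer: -3584/39 ≈ -91.897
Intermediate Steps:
B(t) = 3 + t/4 (B(t) = 2 + (4 + t)/4 = 2 + (1 + t/4) = 3 + t/4)
k(p) = 6 - 1/p
w(h) = (17/3 + h)/(3 + h**2 + h/4) (w(h) = ((6 - 1/3) + h)/((3 + h/4) + h**2) = ((6 - 1*1/3) + h)/(3 + h**2 + h/4) = ((6 - 1/3) + h)/(3 + h**2 + h/4) = (17/3 + h)/(3 + h**2 + h/4))
-6*w(5)*42 = -8*(17 + 3*5)/(12 + 5 + 4*5**2)*42 = -8*(17 + 15)/(12 + 5 + 4*25)*42 = -8*32/(12 + 5 + 100)*42 = -8*32/117*42 = -6*128/351*42 = -256/117*42 = -3584/39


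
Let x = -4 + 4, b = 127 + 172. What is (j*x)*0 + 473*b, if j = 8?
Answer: 141427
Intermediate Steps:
b = 299
x = 0
(j*x)*0 + 473*b = (8*0)*0 + 473*299 = 0*0 + 141427 = 0 + 141427 = 141427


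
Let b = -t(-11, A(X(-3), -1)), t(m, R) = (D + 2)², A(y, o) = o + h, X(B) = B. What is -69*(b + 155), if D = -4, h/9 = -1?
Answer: -10419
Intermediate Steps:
h = -9 (h = 9*(-1) = -9)
A(y, o) = -9 + o (A(y, o) = o - 9 = -9 + o)
t(m, R) = 4 (t(m, R) = (-4 + 2)² = (-2)² = 4)
b = -4 (b = -1*4 = -4)
-69*(b + 155) = -69*(-4 + 155) = -69*151 = -10419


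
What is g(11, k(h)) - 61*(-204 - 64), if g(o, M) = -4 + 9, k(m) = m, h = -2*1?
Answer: 16353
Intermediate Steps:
h = -2
g(o, M) = 5
g(11, k(h)) - 61*(-204 - 64) = 5 - 61*(-204 - 64) = 5 - 61*(-268) = 5 + 16348 = 16353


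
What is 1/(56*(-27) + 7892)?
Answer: 1/6380 ≈ 0.00015674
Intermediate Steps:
1/(56*(-27) + 7892) = 1/(-1512 + 7892) = 1/6380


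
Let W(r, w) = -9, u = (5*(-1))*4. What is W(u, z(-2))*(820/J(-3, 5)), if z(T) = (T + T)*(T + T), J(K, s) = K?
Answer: 2460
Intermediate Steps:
u = -20 (u = -5*4 = -20)
z(T) = 4*T² (z(T) = (2*T)*(2*T) = 4*T²)
W(u, z(-2))*(820/J(-3, 5)) = -7380/(-3) = -7380*(-1)/3 = -9*(-820/3) = 2460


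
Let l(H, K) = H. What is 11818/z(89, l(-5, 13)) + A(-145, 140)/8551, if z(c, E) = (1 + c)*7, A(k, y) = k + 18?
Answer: 50487854/2693565 ≈ 18.744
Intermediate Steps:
A(k, y) = 18 + k
z(c, E) = 7 + 7*c
11818/z(89, l(-5, 13)) + A(-145, 140)/8551 = 11818/(7 + 7*89) + (18 - 145)/8551 = 11818/(7 + 623) - 127*1/8551 = 11818/630 - 127/8551 = 11818*(1/630) - 127/8551 = 5909/315 - 127/8551 = 50487854/2693565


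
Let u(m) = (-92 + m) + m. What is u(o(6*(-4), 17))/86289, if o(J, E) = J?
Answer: -20/12327 ≈ -0.0016225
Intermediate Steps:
u(m) = -92 + 2*m
u(o(6*(-4), 17))/86289 = (-92 + 2*(6*(-4)))/86289 = (-92 + 2*(-24))*(1/86289) = (-92 - 48)*(1/86289) = -140*1/86289 = -20/12327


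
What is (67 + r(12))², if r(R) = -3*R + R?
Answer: 1849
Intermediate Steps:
r(R) = -2*R
(67 + r(12))² = (67 - 2*12)² = (67 - 24)² = 43² = 1849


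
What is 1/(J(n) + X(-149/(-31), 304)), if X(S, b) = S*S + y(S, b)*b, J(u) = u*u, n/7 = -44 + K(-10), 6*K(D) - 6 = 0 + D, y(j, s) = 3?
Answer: 8649/853617781 ≈ 1.0132e-5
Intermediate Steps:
K(D) = 1 + D/6 (K(D) = 1 + (0 + D)/6 = 1 + D/6)
n = -938/3 (n = 7*(-44 + (1 + (1/6)*(-10))) = 7*(-44 + (1 - 5/3)) = 7*(-44 - 2/3) = 7*(-134/3) = -938/3 ≈ -312.67)
J(u) = u**2
X(S, b) = S**2 + 3*b (X(S, b) = S*S + 3*b = S**2 + 3*b)
1/(J(n) + X(-149/(-31), 304)) = 1/((-938/3)**2 + ((-149/(-31))**2 + 3*304)) = 1/(879844/9 + ((-149*(-1/31))**2 + 912)) = 1/(879844/9 + ((149/31)**2 + 912)) = 1/(879844/9 + (22201/961 + 912)) = 1/(879844/9 + 898633/961) = 1/(853617781/8649) = 8649/853617781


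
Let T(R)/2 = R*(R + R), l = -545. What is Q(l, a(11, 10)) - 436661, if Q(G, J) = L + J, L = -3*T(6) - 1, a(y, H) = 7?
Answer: -437087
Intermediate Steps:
T(R) = 4*R² (T(R) = 2*(R*(R + R)) = 2*(R*(2*R)) = 2*(2*R²) = 4*R²)
L = -433 (L = -12*6² - 1 = -12*36 - 1 = -3*144 - 1 = -432 - 1 = -433)
Q(G, J) = -433 + J
Q(l, a(11, 10)) - 436661 = (-433 + 7) - 436661 = -426 - 436661 = -437087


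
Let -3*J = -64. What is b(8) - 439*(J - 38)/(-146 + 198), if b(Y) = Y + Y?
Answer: 12223/78 ≈ 156.71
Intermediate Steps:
b(Y) = 2*Y
J = 64/3 (J = -⅓*(-64) = 64/3 ≈ 21.333)
b(8) - 439*(J - 38)/(-146 + 198) = 2*8 - 439*(64/3 - 38)/(-146 + 198) = 16 - (-21950)/(3*52) = 16 - 439*(-25/78) = 16 + 10975/78 = 12223/78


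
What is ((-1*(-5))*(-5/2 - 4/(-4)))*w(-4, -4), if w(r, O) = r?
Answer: 30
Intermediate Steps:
((-1*(-5))*(-5/2 - 4/(-4)))*w(-4, -4) = ((-1*(-5))*(-5/2 - 4/(-4)))*(-4) = (5*(-5*½ - 4*(-¼)))*(-4) = (5*(-5/2 + 1))*(-4) = (5*(-3/2))*(-4) = -15/2*(-4) = 30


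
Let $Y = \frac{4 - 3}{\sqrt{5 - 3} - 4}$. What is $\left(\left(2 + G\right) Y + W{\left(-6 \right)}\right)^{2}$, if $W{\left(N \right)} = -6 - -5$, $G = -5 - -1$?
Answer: $\frac{\left(3 - \sqrt{2}\right)^{2}}{49} \approx 0.051321$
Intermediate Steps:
$G = -4$ ($G = -5 + 1 = -4$)
$W{\left(N \right)} = -1$ ($W{\left(N \right)} = -6 + 5 = -1$)
$Y = \frac{1}{-4 + \sqrt{2}}$ ($Y = 1 \frac{1}{\sqrt{2} - 4} = 1 \frac{1}{-4 + \sqrt{2}} = \frac{1}{-4 + \sqrt{2}} \approx -0.38673$)
$\left(\left(2 + G\right) Y + W{\left(-6 \right)}\right)^{2} = \left(\left(2 - 4\right) \left(- \frac{2}{7} - \frac{\sqrt{2}}{14}\right) - 1\right)^{2} = \left(- 2 \left(- \frac{2}{7} - \frac{\sqrt{2}}{14}\right) - 1\right)^{2} = \left(\left(\frac{4}{7} + \frac{\sqrt{2}}{7}\right) - 1\right)^{2} = \left(- \frac{3}{7} + \frac{\sqrt{2}}{7}\right)^{2}$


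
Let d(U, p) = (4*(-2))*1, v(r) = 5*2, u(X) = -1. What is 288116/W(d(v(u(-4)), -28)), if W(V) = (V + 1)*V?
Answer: 72029/14 ≈ 5144.9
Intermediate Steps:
v(r) = 10
d(U, p) = -8 (d(U, p) = -8*1 = -8)
W(V) = V*(1 + V) (W(V) = (1 + V)*V = V*(1 + V))
288116/W(d(v(u(-4)), -28)) = 288116/((-8*(1 - 8))) = 288116/((-8*(-7))) = 288116/56 = 288116*(1/56) = 72029/14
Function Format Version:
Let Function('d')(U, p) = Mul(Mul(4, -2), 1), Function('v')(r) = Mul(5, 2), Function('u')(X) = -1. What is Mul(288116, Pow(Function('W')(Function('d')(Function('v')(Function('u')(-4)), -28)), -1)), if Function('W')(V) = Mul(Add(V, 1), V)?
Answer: Rational(72029, 14) ≈ 5144.9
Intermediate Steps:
Function('v')(r) = 10
Function('d')(U, p) = -8 (Function('d')(U, p) = Mul(-8, 1) = -8)
Function('W')(V) = Mul(V, Add(1, V)) (Function('W')(V) = Mul(Add(1, V), V) = Mul(V, Add(1, V)))
Mul(288116, Pow(Function('W')(Function('d')(Function('v')(Function('u')(-4)), -28)), -1)) = Mul(288116, Pow(Mul(-8, Add(1, -8)), -1)) = Mul(288116, Pow(Mul(-8, -7), -1)) = Mul(288116, Pow(56, -1)) = Mul(288116, Rational(1, 56)) = Rational(72029, 14)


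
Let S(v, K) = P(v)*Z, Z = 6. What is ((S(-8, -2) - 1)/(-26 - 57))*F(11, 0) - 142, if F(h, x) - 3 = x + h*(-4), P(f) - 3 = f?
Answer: -13057/83 ≈ -157.31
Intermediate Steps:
P(f) = 3 + f
F(h, x) = 3 + x - 4*h (F(h, x) = 3 + (x + h*(-4)) = 3 + (x - 4*h) = 3 + x - 4*h)
S(v, K) = 18 + 6*v (S(v, K) = (3 + v)*6 = 18 + 6*v)
((S(-8, -2) - 1)/(-26 - 57))*F(11, 0) - 142 = (((18 + 6*(-8)) - 1)/(-26 - 57))*(3 + 0 - 4*11) - 142 = (((18 - 48) - 1)/(-83))*(3 + 0 - 44) - 142 = ((-30 - 1)*(-1/83))*(-41) - 142 = -31*(-1/83)*(-41) - 142 = (31/83)*(-41) - 142 = -1271/83 - 142 = -13057/83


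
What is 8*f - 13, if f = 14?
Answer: 99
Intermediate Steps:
8*f - 13 = 8*14 - 13 = 112 - 13 = 99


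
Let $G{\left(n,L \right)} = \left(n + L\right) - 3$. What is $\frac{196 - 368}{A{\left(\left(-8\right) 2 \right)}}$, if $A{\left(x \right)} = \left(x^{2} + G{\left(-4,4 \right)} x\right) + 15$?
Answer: $- \frac{172}{319} \approx -0.53918$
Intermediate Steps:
$G{\left(n,L \right)} = -3 + L + n$ ($G{\left(n,L \right)} = \left(L + n\right) - 3 = -3 + L + n$)
$A{\left(x \right)} = 15 + x^{2} - 3 x$ ($A{\left(x \right)} = \left(x^{2} + \left(-3 + 4 - 4\right) x\right) + 15 = \left(x^{2} - 3 x\right) + 15 = 15 + x^{2} - 3 x$)
$\frac{196 - 368}{A{\left(\left(-8\right) 2 \right)}} = \frac{196 - 368}{15 + \left(\left(-8\right) 2\right)^{2} - 3 \left(\left(-8\right) 2\right)} = - \frac{172}{15 + \left(-16\right)^{2} - -48} = - \frac{172}{15 + 256 + 48} = - \frac{172}{319}$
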